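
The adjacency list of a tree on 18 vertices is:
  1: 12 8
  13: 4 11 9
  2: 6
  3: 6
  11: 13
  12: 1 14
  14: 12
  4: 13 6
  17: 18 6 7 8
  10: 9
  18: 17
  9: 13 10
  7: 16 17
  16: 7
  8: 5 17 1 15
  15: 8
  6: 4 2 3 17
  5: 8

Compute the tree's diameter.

BFS from 10 reaches 14 last, at distance 9; BFS from 14 confirms no node is farther.
Path: 10-9-13-4-6-17-8-1-12-14.

9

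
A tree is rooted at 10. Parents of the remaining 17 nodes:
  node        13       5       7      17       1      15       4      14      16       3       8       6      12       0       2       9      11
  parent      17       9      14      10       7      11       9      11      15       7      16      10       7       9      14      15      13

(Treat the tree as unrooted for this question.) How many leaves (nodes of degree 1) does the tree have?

9

Degree-1 nodes: 0, 1, 2, 3, 4, 5, 6, 8, 12 — 9 of them.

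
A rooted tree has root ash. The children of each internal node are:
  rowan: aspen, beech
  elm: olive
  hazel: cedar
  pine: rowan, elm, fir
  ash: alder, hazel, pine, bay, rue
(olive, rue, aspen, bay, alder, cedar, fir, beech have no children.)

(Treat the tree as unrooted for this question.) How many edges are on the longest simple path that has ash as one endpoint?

Distances from ash peak at 3, attained at olive (beech, aspen also at distance 3).
ash – pine – elm – olive

3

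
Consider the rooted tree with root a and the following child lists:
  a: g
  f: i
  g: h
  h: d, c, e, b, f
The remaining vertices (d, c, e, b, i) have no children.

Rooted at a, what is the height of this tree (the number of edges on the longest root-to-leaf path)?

4

i sits deepest: a → g → h → f → i — 4 edges from the root.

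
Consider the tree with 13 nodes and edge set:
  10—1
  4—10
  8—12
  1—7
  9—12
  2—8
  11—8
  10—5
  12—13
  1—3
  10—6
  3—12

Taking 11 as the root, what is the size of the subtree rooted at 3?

7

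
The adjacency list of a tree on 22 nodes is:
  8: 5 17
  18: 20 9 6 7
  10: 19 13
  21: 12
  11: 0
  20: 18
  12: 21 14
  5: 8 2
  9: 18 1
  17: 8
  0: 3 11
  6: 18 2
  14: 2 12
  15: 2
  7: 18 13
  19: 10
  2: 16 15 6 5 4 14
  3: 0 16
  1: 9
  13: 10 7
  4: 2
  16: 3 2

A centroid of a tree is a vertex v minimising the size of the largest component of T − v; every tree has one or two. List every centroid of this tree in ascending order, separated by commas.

If 2 is removed the pieces have sizes 9, 4, 3, 3, 1, 1, all ≤ ⌊22/2⌋ = 11.
Every other node leaves some component of size > 11, so the centroid is unique.

2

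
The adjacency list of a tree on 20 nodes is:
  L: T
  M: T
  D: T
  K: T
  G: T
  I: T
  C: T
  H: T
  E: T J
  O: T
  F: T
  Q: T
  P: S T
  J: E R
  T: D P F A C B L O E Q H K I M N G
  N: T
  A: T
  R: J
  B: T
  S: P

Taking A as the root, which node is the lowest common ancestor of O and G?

Path O→root: O T A; path G→root: G T A.
First common node: T.

T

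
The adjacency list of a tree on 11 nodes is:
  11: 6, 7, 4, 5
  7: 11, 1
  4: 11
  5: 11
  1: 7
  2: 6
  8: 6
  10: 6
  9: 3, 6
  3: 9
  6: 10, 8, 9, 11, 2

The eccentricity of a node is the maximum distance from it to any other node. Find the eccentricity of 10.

4

A farthest node from 10 is 1.
The path 10–6–11–7–1 has 4 edges.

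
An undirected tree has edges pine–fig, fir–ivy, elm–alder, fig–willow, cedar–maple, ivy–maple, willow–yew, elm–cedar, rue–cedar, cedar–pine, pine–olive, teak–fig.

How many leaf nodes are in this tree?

6

The leaves are alder, fir, olive, rue, teak, yew.
That is 6 leaves.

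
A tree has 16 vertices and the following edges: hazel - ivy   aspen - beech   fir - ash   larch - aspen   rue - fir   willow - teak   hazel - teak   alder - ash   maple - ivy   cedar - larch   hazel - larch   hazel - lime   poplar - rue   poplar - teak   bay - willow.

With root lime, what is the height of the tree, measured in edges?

alder sits deepest: lime–hazel–teak–poplar–rue–fir–ash–alder — 7 edges from the root.

7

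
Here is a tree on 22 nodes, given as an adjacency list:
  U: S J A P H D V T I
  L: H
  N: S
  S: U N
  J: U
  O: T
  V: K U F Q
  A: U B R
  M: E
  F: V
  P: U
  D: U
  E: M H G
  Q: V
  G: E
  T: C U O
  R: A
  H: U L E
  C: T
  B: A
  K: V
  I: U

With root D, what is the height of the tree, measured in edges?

4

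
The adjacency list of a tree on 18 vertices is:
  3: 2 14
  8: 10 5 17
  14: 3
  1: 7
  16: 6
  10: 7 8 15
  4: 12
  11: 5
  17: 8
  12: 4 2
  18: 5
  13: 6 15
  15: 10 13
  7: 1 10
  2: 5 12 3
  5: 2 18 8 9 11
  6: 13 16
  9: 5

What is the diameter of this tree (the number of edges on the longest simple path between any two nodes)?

A longest path is 16 - 6 - 13 - 15 - 10 - 8 - 5 - 2 - 3 - 14, with 9 edges.

9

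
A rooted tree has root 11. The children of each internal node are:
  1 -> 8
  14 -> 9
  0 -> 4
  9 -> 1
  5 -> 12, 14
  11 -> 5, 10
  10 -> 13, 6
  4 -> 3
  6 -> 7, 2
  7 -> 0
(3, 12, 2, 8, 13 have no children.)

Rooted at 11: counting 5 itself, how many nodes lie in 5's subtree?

6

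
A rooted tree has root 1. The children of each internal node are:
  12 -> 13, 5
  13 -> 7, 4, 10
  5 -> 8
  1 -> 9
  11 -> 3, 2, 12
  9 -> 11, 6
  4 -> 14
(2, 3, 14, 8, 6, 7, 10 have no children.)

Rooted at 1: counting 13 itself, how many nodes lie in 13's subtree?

Descendants of 13 (including itself): 13, 7, 4, 10, 14. That's 5.

5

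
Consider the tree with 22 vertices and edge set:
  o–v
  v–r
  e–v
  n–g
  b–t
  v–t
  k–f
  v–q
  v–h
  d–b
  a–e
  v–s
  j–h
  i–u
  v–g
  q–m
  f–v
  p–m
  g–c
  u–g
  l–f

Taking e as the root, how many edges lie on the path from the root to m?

3

e–v–q–m — 3 edges.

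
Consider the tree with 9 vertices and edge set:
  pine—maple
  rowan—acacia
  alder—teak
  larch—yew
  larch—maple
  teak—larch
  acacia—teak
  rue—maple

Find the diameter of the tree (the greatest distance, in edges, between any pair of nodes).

Starting from rue, a farthest node is rowan at distance 5.
One longest path: rue – maple – larch – teak – acacia – rowan.
So the diameter is 5.

5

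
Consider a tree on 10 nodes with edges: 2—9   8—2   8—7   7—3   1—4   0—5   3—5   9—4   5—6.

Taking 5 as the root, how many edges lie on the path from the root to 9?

5

5–3–7–8–2–9 — 5 edges.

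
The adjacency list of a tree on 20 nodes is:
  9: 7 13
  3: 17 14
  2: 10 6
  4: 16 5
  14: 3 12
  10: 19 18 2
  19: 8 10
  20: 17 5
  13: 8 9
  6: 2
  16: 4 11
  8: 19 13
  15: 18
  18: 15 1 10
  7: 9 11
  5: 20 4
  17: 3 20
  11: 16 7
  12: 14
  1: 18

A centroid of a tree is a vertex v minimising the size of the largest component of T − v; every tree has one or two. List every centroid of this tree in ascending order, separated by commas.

7, 9

If 9 is removed the pieces have sizes 10, 9, all ≤ ⌊20/2⌋ = 10.
7 is adjacent to 9 and is also a centroid (the largest component after removing it is likewise 10).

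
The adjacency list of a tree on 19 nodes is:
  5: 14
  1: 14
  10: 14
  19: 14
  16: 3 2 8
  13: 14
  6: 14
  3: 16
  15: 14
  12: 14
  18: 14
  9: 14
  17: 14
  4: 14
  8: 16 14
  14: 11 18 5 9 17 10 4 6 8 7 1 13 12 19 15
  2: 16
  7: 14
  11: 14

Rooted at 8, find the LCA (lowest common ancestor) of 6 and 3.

8

Path 6→root: 6 14 8; path 3→root: 3 16 8.
First common node: 8.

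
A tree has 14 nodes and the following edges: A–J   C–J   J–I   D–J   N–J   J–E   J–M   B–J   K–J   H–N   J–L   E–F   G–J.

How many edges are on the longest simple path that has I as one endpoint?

The node farthest from I is F (H also at distance 3), via I – J – E – F — 3 edges.

3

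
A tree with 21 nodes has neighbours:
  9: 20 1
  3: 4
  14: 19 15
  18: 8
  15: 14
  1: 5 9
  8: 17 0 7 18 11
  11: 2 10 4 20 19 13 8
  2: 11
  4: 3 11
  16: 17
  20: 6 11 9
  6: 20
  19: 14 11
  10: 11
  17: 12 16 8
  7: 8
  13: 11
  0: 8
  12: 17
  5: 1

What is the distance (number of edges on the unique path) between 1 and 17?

1 – 9 – 20 – 11 – 8 – 17: 5 edges.

5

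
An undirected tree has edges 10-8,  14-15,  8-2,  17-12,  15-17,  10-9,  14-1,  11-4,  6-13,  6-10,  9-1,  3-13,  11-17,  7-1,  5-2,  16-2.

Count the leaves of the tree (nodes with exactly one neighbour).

6

Exactly 6 nodes have a single neighbour: 3, 4, 5, 7, 12, 16.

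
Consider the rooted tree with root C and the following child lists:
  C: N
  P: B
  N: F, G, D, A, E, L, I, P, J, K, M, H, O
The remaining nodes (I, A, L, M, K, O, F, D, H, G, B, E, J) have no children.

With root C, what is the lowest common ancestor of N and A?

N's ancestor chain is N, C and A's is A, N, C; they first meet at N.

N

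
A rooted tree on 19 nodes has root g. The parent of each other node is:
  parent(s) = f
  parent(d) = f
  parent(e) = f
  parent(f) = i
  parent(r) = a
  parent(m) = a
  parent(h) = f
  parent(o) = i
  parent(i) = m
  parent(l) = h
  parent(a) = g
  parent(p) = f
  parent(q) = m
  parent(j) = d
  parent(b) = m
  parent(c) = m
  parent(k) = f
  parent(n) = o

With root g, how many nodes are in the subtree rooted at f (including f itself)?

f's subtree: {f, h, p, s, e, d, k, l, j}, size 9.

9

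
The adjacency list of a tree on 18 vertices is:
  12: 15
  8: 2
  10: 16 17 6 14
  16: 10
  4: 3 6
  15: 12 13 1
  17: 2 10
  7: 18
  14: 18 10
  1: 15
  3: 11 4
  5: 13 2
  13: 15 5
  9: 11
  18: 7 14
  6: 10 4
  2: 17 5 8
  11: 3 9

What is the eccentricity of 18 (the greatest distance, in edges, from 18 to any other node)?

Distances from 18 peak at 8, attained at 1 (12 also at distance 8).
18 – 14 – 10 – 17 – 2 – 5 – 13 – 15 – 1

8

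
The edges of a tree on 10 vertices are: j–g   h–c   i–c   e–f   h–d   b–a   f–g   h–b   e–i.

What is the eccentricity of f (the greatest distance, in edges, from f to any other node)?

6

A farthest node from f is a.
The path f-e-i-c-h-b-a has 6 edges.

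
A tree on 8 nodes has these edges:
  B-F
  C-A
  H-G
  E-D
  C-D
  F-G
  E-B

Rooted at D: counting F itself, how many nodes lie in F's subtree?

F's subtree: {F, G, H}, size 3.

3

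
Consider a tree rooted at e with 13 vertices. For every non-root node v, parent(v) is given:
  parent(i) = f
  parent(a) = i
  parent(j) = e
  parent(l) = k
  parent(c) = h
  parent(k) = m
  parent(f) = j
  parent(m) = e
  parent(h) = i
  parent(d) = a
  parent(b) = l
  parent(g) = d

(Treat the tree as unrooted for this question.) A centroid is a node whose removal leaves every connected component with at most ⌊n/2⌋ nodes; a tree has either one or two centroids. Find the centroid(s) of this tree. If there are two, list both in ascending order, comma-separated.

f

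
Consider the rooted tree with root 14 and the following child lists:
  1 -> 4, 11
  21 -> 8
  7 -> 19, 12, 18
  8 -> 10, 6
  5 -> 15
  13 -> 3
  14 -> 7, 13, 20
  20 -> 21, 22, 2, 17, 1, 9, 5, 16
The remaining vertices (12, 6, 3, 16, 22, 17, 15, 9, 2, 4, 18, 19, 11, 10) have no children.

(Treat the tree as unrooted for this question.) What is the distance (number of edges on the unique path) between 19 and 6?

6

The path is 19 - 7 - 14 - 20 - 21 - 8 - 6, which has 6 edges.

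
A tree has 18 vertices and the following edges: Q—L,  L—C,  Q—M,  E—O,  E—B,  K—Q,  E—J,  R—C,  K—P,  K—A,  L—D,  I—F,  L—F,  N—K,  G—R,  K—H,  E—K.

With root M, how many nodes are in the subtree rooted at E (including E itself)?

Descendants of E (including itself): E, B, J, O. That's 4.

4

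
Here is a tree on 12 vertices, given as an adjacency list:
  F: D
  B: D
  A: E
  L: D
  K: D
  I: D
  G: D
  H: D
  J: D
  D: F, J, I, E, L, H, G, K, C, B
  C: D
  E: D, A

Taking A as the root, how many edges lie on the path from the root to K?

3

Path from A to K: A–E–D–K, which has 3 edges.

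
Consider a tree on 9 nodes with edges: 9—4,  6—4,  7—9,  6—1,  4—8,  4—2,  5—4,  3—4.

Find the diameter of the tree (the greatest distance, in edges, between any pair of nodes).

Starting from 7, a farthest node is 1 at distance 4.
One longest path: 7–9–4–6–1.
So the diameter is 4.

4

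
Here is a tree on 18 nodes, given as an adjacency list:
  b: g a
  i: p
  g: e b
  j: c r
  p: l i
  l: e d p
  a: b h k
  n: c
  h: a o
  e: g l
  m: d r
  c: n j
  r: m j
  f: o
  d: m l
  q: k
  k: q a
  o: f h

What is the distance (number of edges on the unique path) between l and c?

5

l – d – m – r – j – c: 5 edges.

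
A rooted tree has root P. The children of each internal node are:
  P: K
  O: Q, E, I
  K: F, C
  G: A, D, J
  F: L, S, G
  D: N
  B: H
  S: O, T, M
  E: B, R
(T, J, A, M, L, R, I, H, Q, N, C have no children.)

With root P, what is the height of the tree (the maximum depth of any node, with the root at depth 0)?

The longest root-to-leaf path is P → K → F → S → O → E → B → H (7 edges).

7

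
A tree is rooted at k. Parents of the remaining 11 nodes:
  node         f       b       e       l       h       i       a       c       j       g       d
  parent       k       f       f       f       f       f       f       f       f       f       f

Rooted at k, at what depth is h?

Climbing from h to the root: h–f–k. That's 2 steps.

2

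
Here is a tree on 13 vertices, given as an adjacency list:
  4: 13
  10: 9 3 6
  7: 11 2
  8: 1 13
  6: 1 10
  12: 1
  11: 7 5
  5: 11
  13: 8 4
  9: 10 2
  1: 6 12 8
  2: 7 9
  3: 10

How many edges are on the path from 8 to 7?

6

Walking from 8: 8 – 1 – 6 – 10 – 9 – 2 – 7. Length 6.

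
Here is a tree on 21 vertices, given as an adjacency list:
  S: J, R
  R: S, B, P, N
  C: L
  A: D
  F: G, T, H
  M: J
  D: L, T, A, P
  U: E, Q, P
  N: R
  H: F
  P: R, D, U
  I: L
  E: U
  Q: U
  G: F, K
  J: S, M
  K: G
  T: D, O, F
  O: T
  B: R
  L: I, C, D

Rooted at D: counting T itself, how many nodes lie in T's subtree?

The subtree rooted at T contains: T, F, O, G, H, K — 6 nodes.

6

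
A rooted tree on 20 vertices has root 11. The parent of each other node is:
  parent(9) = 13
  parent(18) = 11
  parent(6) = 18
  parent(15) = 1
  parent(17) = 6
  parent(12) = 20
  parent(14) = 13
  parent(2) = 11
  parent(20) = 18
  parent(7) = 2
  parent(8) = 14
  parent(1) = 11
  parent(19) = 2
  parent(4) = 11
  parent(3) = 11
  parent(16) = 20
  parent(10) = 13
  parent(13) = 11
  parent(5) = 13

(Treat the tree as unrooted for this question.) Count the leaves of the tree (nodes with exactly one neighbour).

The leaves are 3, 4, 5, 7, 8, 9, 10, 12, 15, 16, 17, 19.
That is 12 leaves.

12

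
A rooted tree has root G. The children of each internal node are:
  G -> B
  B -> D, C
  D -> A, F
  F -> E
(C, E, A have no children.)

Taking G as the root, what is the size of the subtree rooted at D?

The subtree rooted at D contains: D, F, A, E — 4 nodes.

4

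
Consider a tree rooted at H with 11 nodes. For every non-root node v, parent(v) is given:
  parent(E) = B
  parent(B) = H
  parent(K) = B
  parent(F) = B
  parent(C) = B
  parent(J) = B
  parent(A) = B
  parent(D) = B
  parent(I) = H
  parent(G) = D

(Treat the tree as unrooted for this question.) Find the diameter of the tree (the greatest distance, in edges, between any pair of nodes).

4

BFS from I reaches G last, at distance 4; BFS from G confirms no node is farther.
Path: I - H - B - D - G.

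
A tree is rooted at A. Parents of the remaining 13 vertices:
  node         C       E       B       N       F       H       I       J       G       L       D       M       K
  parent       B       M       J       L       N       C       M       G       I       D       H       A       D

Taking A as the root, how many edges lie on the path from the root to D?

8

A – M – I – G – J – B – C – H – D — 8 edges.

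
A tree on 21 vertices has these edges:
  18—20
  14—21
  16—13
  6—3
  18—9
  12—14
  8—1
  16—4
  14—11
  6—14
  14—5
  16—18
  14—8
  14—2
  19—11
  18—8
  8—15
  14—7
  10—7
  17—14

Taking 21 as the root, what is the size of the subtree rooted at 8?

Descendants of 8 (including itself): 8, 18, 15, 1, 16, 20, 9, 13, 4. That's 9.

9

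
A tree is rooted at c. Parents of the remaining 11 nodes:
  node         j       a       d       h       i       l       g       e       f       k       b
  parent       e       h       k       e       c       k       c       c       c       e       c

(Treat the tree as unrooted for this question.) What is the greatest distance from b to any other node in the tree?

4

Distances from b peak at 4, attained at l (d, a also at distance 4).
b – c – e – k – l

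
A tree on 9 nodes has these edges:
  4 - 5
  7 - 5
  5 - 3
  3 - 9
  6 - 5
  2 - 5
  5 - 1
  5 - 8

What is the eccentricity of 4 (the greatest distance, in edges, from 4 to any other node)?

The node farthest from 4 is 9, via 4-5-3-9 — 3 edges.

3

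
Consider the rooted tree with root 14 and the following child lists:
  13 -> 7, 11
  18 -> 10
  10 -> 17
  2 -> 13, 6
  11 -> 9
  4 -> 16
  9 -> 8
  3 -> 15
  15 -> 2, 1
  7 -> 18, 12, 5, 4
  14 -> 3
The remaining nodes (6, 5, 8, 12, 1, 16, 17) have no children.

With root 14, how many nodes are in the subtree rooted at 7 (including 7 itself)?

8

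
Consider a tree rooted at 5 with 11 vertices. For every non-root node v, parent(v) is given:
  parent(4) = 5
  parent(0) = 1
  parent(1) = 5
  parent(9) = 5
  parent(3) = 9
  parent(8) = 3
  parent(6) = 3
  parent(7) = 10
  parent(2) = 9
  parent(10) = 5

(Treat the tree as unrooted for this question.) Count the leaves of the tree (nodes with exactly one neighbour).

The leaves are 0, 2, 4, 6, 7, 8.
That is 6 leaves.

6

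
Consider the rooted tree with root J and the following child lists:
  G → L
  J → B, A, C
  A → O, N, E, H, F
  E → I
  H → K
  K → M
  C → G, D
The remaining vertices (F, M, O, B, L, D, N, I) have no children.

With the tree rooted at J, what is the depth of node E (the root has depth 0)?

Climbing from E to the root: E → A → J. That's 2 steps.

2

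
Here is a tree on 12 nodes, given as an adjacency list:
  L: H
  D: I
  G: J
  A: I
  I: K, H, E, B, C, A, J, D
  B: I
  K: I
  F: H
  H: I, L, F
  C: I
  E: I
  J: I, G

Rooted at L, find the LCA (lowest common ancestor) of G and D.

I

Path G→root: G J I H L; path D→root: D I H L.
First common node: I.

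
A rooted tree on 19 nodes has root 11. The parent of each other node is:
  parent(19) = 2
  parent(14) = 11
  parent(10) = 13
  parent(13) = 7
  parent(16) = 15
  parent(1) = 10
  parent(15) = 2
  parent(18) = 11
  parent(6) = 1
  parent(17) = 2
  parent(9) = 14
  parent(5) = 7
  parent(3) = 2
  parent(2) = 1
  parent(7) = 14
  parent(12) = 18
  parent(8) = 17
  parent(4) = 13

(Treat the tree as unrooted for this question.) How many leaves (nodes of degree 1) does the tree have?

9

Exactly 9 nodes have a single neighbour: 3, 4, 5, 6, 8, 9, 12, 16, 19.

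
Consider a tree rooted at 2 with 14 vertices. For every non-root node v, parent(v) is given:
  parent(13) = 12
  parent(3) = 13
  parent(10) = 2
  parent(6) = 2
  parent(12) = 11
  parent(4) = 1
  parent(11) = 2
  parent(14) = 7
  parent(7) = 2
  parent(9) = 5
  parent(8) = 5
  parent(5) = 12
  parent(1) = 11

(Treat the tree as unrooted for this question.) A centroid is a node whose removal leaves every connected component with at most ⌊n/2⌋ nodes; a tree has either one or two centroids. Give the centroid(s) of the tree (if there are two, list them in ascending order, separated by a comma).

If 11 is removed the pieces have sizes 6, 5, 2, all ≤ ⌊14/2⌋ = 7.
No neighbour of 11 does as well, so 11 is the unique centroid.

11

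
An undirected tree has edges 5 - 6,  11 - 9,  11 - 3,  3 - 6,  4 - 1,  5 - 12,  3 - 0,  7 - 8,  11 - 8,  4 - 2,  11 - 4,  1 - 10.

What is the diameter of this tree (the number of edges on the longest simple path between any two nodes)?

7

BFS from 12 reaches 10 last, at distance 7; BFS from 10 confirms no node is farther.
Path: 12-5-6-3-11-4-1-10.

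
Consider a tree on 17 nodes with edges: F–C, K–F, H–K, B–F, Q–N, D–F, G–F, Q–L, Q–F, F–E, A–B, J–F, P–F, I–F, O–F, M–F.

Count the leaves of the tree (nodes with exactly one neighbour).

13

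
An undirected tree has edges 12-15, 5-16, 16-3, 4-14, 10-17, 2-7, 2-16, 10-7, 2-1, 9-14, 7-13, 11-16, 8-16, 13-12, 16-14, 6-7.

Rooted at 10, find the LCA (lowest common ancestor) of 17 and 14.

10

Ancestors of 17 (toward the root): 17, 10.
Ancestors of 14: 14, 16, 2, 7, 10.
The deepest node appearing in both lists is 10.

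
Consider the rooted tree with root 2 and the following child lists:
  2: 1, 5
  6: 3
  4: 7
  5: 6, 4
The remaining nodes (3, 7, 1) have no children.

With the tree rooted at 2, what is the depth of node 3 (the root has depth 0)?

Path from 2 to 3: 2 – 5 – 6 – 3, which has 3 edges.

3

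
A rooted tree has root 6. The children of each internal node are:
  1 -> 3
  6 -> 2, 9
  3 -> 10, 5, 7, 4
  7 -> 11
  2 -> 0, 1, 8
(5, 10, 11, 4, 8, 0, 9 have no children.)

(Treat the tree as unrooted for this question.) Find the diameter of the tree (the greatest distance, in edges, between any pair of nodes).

6

Starting from 11, a farthest node is 9 at distance 6.
One longest path: 11 - 7 - 3 - 1 - 2 - 6 - 9.
So the diameter is 6.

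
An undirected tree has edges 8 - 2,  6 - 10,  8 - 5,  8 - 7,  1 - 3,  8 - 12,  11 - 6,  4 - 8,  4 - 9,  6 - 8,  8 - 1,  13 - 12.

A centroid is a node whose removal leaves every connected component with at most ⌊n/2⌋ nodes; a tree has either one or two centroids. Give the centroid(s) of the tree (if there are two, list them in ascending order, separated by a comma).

8

Delete 8: the remaining components have sizes 3, 2, 2, 2, 1, 1, 1. Max 3 ≤ 6, so 8 is a centroid.
No neighbour of 8 does as well, so 8 is the unique centroid.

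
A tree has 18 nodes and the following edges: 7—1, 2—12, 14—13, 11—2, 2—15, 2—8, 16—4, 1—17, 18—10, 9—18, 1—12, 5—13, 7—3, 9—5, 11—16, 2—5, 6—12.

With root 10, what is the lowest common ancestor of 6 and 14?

5

6's ancestor chain is 6, 12, 2, 5, 9, 18, 10 and 14's is 14, 13, 5, 9, 18, 10; they first meet at 5.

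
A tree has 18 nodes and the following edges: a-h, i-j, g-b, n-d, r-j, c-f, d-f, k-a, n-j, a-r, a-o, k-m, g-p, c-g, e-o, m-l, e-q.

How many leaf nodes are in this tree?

Exactly 6 nodes have a single neighbour: b, h, i, l, p, q.

6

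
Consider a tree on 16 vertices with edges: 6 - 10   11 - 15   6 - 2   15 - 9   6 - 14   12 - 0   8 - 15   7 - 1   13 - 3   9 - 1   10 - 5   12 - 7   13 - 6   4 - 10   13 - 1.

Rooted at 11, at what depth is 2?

Path from 11 to 2: 11 → 15 → 9 → 1 → 13 → 6 → 2, which has 6 edges.

6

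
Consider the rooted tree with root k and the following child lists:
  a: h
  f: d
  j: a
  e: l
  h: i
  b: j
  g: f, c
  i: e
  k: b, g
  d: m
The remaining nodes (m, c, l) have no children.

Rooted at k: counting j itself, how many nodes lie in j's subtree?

6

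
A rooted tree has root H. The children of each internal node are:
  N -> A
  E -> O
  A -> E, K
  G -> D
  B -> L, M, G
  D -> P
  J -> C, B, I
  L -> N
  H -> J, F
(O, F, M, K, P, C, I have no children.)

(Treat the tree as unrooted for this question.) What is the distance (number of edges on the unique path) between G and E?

5

G–B–L–N–A–E: 5 edges.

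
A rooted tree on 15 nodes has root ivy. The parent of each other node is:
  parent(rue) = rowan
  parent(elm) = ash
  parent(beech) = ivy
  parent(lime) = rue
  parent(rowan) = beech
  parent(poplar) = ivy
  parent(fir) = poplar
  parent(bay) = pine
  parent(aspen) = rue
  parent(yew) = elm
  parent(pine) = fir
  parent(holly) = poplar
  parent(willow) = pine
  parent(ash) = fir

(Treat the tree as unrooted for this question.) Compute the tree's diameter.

A longest path is aspen - rue - rowan - beech - ivy - poplar - fir - ash - elm - yew, with 9 edges.

9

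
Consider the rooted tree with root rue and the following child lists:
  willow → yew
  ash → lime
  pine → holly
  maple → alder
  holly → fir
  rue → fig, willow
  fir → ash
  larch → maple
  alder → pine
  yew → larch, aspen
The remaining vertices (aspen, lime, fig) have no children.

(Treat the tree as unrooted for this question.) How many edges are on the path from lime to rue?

10

lime – ash – fir – holly – pine – alder – maple – larch – yew – willow – rue: 10 edges.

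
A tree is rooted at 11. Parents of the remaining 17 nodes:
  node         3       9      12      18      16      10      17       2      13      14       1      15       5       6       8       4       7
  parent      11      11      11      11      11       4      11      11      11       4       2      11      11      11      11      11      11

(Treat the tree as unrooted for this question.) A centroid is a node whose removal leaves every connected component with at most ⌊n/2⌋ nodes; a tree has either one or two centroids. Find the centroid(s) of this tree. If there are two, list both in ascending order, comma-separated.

11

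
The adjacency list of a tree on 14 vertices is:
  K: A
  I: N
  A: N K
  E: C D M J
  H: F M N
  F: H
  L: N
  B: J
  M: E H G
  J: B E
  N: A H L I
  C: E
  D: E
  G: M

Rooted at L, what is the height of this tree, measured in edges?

6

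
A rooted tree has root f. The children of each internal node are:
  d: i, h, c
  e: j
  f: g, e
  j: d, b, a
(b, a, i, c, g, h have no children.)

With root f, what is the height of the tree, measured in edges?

A deepest node is c, reached by f → e → j → d → c.
That path has 4 edges, so the height is 4.

4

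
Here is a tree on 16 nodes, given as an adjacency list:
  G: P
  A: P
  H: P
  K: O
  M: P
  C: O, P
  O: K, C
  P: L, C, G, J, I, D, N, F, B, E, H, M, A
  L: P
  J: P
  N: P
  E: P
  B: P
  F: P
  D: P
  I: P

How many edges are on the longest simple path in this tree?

4

BFS from K reaches B last, at distance 4; BFS from B confirms no node is farther.
Path: K-O-C-P-B.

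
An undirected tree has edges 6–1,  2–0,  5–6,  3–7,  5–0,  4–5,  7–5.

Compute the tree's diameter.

Starting from 3, a farthest node is 2 at distance 4.
One longest path: 3–7–5–0–2.
So the diameter is 4.

4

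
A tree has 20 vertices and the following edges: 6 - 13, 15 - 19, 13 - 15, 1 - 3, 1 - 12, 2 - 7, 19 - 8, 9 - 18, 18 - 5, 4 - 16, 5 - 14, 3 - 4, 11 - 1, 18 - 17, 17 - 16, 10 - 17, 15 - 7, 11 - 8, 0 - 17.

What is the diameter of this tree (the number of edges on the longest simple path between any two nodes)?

13

Starting from 6, a farthest node is 14 at distance 13.
One longest path: 6 - 13 - 15 - 19 - 8 - 11 - 1 - 3 - 4 - 16 - 17 - 18 - 5 - 14.
So the diameter is 13.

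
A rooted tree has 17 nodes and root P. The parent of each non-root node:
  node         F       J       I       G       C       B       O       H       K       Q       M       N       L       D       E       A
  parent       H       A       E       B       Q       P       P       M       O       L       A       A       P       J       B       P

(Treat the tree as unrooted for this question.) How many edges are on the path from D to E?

D–J–A–P–B–E: 5 edges.

5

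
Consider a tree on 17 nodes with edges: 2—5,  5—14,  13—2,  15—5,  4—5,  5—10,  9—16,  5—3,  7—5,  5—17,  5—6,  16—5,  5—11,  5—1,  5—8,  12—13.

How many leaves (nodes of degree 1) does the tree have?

Exactly 13 nodes have a single neighbour: 1, 3, 4, 6, 7, 8, 9, 10, 11, 12, 14, 15, 17.

13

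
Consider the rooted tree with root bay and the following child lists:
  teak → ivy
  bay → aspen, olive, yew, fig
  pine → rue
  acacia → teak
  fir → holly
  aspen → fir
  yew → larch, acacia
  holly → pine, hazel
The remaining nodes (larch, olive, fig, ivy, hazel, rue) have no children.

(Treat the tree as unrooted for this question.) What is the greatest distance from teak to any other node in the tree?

8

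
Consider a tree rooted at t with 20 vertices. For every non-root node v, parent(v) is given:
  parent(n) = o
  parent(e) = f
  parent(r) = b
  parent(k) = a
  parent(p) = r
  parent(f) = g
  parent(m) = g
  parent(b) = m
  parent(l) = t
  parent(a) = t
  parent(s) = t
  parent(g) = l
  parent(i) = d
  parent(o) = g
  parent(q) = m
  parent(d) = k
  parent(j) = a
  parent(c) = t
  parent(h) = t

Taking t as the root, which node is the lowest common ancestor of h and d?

t

Path h→root: h t; path d→root: d k a t.
First common node: t.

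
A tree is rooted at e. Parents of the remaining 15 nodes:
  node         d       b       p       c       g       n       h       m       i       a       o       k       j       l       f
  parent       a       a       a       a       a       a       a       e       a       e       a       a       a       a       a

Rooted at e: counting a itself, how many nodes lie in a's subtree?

14

a's subtree: {a, c, j, d, p, n, i, k, g, h, l, f, b, o}, size 14.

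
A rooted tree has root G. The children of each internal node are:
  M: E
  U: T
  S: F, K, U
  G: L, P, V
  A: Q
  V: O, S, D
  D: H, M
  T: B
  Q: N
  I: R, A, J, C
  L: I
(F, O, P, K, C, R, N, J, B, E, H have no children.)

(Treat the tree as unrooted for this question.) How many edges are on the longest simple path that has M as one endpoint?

A farthest node from M is N.
The path M-D-V-G-L-I-A-Q-N has 8 edges.

8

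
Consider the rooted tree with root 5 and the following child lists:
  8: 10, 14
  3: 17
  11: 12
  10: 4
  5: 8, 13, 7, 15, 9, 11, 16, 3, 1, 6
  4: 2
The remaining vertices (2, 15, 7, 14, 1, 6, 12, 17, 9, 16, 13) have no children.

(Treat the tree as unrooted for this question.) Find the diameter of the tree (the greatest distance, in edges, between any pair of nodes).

6

BFS from 2 reaches 12 last, at distance 6; BFS from 12 confirms no node is farther.
Path: 2 – 4 – 10 – 8 – 5 – 11 – 12.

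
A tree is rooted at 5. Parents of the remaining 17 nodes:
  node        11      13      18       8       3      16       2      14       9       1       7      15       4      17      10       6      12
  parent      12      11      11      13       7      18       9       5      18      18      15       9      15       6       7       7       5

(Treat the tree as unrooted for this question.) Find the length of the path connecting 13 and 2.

13 – 11 – 18 – 9 – 2: 4 edges.

4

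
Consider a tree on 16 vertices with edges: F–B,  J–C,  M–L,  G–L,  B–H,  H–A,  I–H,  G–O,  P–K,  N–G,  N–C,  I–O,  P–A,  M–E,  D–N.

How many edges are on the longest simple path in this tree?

A longest path is E - M - L - G - O - I - H - A - P - K, with 9 edges.

9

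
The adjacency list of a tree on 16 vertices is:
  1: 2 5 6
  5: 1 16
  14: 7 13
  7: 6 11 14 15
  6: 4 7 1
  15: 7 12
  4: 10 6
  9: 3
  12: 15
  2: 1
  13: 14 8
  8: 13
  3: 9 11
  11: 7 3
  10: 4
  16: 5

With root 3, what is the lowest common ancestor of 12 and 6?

7

Ancestors of 12 (toward the root): 12, 15, 7, 11, 3.
Ancestors of 6: 6, 7, 11, 3.
The deepest node appearing in both lists is 7.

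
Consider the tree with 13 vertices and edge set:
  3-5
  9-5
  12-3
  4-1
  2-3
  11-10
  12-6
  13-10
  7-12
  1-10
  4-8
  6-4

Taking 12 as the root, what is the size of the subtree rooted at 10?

The subtree rooted at 10 contains: 10, 13, 11 — 3 nodes.

3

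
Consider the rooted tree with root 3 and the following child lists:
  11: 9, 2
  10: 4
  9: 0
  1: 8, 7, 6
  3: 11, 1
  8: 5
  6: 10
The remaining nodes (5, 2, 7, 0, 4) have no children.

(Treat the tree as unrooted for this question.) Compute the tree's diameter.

Starting from 0, a farthest node is 4 at distance 7.
One longest path: 0–9–11–3–1–6–10–4.
So the diameter is 7.

7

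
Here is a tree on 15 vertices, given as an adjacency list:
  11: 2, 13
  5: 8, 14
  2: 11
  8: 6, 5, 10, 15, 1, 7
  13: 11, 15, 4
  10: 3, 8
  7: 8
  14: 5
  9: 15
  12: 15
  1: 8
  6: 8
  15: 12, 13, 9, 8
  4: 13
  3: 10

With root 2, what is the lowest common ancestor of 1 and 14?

8

1's ancestor chain is 1, 8, 15, 13, 11, 2 and 14's is 14, 5, 8, 15, 13, 11, 2; they first meet at 8.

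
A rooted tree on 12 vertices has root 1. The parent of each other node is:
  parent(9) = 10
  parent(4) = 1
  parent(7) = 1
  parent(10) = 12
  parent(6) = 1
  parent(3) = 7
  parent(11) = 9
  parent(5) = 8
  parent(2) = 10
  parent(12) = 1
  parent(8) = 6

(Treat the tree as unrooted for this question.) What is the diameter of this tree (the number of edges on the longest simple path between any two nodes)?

7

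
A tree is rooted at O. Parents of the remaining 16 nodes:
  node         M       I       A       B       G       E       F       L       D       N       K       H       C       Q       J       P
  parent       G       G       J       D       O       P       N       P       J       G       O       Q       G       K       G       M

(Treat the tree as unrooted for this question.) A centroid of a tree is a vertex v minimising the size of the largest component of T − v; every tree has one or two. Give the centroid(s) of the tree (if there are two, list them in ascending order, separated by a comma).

G

Removing G splits the tree into components of sizes 4, 4, 4, 2, 1, 1; the largest is 4 ≤ ⌊17/2⌋ = 8.
Every other node leaves some component of size > 8, so the centroid is unique.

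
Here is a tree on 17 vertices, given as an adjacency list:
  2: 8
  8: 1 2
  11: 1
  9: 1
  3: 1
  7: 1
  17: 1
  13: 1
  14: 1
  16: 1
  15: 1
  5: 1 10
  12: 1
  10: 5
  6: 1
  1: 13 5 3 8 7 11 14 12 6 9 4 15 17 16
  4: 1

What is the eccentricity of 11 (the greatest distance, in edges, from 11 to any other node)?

A farthest node from 11 is 10 (2 also at distance 3).
The path 11 – 1 – 5 – 10 has 3 edges.

3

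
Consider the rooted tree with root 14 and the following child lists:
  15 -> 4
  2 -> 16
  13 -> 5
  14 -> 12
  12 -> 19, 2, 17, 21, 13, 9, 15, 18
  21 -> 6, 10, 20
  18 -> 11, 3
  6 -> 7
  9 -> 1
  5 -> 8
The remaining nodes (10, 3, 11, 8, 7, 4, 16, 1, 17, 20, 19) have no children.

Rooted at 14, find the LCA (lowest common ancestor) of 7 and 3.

12

Path 7→root: 7 6 21 12 14; path 3→root: 3 18 12 14.
First common node: 12.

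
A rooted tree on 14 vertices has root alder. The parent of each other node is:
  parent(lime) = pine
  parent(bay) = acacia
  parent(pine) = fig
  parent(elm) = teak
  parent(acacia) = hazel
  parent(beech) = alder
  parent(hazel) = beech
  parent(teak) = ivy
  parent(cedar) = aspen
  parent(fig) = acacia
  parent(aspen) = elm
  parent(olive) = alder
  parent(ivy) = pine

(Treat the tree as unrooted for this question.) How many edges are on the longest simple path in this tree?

11

Starting from cedar, a farthest node is olive at distance 11.
One longest path: cedar–aspen–elm–teak–ivy–pine–fig–acacia–hazel–beech–alder–olive.
So the diameter is 11.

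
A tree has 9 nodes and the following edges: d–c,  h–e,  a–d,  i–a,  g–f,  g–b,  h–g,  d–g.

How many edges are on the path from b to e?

The path is b - g - h - e, which has 3 edges.

3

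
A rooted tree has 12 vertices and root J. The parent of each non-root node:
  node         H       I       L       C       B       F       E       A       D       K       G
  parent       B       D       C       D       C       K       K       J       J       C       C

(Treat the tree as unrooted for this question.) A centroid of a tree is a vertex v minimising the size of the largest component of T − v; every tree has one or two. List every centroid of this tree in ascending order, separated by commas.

Delete C: the remaining components have sizes 4, 3, 2, 1, 1. Max 4 ≤ 6, so C is a centroid.
Every other node leaves some component of size > 6, so the centroid is unique.

C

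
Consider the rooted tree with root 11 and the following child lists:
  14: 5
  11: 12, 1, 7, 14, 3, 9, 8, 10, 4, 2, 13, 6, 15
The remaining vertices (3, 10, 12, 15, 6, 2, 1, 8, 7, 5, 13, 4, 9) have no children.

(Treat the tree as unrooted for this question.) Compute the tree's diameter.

3

A longest path is 5 – 14 – 11 – 8, with 3 edges.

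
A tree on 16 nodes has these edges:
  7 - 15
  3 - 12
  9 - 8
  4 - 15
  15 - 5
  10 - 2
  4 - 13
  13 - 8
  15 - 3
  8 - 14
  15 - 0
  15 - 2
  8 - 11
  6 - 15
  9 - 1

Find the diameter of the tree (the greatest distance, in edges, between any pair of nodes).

A longest path is 1-9-8-13-4-15-3-12, with 7 edges.

7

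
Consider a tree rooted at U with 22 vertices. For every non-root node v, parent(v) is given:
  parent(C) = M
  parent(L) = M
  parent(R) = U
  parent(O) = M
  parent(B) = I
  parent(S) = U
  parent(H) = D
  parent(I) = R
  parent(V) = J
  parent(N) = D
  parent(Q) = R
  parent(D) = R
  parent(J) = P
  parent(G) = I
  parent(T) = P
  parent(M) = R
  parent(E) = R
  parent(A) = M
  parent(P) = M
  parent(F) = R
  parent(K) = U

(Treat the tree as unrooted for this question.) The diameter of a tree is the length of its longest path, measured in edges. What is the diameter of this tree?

6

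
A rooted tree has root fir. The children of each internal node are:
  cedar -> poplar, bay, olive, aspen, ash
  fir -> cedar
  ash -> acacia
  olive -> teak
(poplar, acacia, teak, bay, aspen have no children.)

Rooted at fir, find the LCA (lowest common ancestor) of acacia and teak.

Ancestors of acacia (toward the root): acacia, ash, cedar, fir.
Ancestors of teak: teak, olive, cedar, fir.
The deepest node appearing in both lists is cedar.

cedar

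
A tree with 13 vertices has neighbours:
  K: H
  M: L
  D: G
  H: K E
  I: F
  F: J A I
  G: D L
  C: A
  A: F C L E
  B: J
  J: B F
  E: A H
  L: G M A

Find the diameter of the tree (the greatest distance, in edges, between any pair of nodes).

6

Starting from D, a farthest node is K at distance 6.
One longest path: D - G - L - A - E - H - K.
So the diameter is 6.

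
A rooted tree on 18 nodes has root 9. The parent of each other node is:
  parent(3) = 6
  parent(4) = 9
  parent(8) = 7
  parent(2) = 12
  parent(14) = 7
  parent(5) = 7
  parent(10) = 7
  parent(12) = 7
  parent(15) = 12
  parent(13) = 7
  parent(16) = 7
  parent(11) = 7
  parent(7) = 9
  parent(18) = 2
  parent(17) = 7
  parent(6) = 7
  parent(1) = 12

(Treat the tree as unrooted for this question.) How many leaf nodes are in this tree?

13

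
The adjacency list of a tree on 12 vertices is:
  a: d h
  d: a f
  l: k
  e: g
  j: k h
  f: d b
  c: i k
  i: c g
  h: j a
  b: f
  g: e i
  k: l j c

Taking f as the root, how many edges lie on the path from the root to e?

9

Climbing from e to the root: e–g–i–c–k–j–h–a–d–f. That's 9 steps.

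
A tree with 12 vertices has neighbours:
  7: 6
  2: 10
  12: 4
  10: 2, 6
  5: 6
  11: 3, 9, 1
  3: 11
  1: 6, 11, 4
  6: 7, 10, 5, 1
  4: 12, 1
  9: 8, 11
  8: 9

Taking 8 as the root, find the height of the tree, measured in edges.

6

The longest root-to-leaf path is 8-9-11-1-6-10-2 (6 edges).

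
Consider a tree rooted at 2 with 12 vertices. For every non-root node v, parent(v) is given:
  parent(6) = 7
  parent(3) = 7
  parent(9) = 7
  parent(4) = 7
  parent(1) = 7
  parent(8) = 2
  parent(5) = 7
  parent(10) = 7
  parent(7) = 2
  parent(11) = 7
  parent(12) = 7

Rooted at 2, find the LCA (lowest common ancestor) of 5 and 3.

7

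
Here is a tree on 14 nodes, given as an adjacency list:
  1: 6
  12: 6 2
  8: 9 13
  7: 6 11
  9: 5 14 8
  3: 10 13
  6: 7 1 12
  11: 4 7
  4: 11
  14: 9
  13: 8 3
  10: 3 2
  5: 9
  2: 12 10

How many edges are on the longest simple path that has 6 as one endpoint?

Distances from 6 peak at 8, attained at 5 (14 also at distance 8).
6–12–2–10–3–13–8–9–5

8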